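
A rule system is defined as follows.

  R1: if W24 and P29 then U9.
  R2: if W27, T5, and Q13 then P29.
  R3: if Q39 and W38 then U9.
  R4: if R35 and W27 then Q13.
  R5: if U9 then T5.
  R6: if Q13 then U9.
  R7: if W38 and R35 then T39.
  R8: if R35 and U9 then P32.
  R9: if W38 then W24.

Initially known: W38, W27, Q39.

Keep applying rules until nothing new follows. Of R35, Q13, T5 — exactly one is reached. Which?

Q39 and W38 hold, so U9 follows (R3).
From U9, R5 gives T5.
Q13 would need R35 and W27 (R4), but R35 is never established. No rule produces R35, and it is not given.

T5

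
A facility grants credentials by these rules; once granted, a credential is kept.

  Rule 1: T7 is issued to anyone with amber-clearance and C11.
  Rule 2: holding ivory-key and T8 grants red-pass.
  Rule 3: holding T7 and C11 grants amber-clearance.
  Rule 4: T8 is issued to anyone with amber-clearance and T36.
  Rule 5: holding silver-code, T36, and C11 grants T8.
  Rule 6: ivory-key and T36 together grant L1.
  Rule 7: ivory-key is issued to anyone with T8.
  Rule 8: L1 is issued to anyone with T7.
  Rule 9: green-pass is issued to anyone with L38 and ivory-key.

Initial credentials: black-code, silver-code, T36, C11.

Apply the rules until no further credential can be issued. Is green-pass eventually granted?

No

green-pass would need L38 and ivory-key (Rule 9), but L38 is never granted.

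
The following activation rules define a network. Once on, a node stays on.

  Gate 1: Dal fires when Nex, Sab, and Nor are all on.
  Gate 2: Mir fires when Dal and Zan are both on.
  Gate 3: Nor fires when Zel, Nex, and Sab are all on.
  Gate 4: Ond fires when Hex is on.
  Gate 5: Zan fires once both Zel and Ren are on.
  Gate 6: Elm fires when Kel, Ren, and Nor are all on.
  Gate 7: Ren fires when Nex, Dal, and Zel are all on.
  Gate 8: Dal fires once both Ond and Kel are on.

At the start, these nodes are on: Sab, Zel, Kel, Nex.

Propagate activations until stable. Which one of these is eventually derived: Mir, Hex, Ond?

Mir

Zel, Nex, and Sab are on, so Nor fires (Gate 3).
Gate 1: Nex, Sab, and Nor on → Dal on.
Nex, Dal, and Zel are on, so Ren fires (Gate 7).
Zel and Ren are on, so Zan fires (Gate 5).
Dal and Zan are on, so Mir fires (Gate 2).
Ond would need Hex (Gate 4), but Hex never turns on. No rule produces Hex, and it is not given.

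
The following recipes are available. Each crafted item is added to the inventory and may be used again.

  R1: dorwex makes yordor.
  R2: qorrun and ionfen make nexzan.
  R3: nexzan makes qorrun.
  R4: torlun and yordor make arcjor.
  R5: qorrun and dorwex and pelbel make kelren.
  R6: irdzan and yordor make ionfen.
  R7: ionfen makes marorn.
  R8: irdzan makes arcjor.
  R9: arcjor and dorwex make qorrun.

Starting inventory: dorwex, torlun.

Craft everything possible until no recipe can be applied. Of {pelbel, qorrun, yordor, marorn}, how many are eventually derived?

2

Using R1, dorwex makes yordor.
Using R4, torlun and yordor make arcjor.
Using R9, arcjor and dorwex make qorrun.
No rule produces pelbel, and it is not given.
qorrun: reached.
yordor: reached.
marorn would need ionfen (R7), but ionfen is never obtained.
Reached: qorrun and yordor — 2 of the 4.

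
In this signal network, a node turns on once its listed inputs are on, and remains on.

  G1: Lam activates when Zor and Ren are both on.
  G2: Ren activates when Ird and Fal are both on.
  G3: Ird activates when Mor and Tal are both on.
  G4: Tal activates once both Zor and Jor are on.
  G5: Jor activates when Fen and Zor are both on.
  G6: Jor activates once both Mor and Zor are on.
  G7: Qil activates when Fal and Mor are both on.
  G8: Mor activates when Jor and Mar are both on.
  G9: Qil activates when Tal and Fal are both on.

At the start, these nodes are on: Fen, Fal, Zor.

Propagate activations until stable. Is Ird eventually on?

No

Ird would need Mor and Tal (G3), but Mor never turns on.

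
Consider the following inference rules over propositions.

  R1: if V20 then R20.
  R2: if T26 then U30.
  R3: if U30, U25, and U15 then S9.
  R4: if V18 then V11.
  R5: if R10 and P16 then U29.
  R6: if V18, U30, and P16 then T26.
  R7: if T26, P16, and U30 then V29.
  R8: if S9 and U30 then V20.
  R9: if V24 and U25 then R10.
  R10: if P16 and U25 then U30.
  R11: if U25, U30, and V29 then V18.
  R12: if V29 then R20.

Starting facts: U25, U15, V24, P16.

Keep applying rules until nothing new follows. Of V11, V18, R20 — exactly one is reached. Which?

R20

P16 and U25 hold, so U30 follows (R10).
From U30, U25, and U15, R3 gives S9.
S9 and U30 hold, so V20 follows (R8).
V20 holds, so R20 follows (R1).
V18 would need U25, U30, and V29 (R11), but V29 is never established. V11 would need V18 (R4), but V18 is never established.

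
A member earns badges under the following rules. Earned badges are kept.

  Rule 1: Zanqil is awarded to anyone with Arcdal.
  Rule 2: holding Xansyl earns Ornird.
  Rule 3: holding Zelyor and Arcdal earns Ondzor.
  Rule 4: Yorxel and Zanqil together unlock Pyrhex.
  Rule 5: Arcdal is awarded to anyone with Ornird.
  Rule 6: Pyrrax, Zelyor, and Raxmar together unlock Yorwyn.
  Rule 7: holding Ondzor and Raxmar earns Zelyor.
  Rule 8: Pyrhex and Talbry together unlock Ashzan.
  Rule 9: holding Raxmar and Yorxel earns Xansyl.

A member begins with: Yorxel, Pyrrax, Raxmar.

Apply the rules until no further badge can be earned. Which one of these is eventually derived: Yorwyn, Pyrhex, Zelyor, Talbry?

Pyrhex

With Raxmar and Yorxel, Xansyl is earned (Rule 9).
With Xansyl, Ornird is earned (Rule 2).
With Ornird, Arcdal is earned (Rule 5).
With Arcdal, Zanqil is earned (Rule 1).
With Yorxel and Zanqil, Pyrhex is earned (Rule 4).
No rule produces Talbry, and it is not given. Yorwyn would need Pyrrax, Zelyor, and Raxmar (Rule 6), but Zelyor is never earned. Zelyor would need Ondzor and Raxmar (Rule 7), but Ondzor is never earned.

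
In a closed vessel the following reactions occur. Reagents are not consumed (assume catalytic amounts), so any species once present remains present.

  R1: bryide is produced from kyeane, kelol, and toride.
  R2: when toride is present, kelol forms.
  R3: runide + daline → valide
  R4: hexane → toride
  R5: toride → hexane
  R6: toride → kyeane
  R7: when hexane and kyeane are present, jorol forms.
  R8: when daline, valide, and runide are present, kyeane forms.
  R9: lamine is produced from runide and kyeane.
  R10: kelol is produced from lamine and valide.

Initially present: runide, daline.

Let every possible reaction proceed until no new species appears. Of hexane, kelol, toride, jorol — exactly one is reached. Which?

kelol

runide and daline present → valide forms (R3).
daline, valide, and runide present → kyeane forms (R8).
runide and kyeane present → lamine forms (R9).
lamine and valide present → kelol forms (R10).
hexane would need toride (R5), but toride never forms. jorol would need hexane and kyeane (R7), but hexane never forms. toride would need hexane (R4), but hexane never forms.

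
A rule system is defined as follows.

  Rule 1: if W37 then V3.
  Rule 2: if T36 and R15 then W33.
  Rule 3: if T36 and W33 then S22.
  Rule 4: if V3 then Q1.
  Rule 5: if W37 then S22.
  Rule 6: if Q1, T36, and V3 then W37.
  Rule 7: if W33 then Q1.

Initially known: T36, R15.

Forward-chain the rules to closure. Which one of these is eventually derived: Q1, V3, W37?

Q1

T36 and R15 hold, so W33 follows (Rule 2).
From W33, Rule 7 gives Q1.
V3 would need W37 (Rule 1), but W37 is never established. W37 would need Q1, T36, and V3 (Rule 6), but V3 is never established.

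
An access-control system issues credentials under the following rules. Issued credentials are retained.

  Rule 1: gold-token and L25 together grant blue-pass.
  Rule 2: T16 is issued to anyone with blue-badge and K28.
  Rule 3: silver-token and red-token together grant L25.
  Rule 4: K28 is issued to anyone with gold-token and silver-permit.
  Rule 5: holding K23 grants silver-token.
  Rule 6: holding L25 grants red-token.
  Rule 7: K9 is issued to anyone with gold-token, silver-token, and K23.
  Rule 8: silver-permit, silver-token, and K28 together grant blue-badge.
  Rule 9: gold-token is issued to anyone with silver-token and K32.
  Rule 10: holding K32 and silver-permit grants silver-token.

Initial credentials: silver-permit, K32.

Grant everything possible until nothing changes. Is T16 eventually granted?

Holding K32 and silver-permit grants silver-token (Rule 10).
Holding silver-token and K32 grants gold-token (Rule 9).
Holding gold-token and silver-permit grants K28 (Rule 4).
Holding silver-permit, silver-token, and K28 grants blue-badge (Rule 8).
Holding blue-badge and K28 grants T16 (Rule 2).

Yes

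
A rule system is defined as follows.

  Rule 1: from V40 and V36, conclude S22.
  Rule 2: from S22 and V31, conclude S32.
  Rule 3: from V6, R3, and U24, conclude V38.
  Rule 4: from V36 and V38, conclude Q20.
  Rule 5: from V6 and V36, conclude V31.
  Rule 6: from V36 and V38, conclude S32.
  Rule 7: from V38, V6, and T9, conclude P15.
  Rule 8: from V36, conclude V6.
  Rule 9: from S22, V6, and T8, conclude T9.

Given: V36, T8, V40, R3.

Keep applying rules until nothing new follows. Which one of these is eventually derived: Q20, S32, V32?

V40 and V36 hold, so S22 follows (Rule 1).
V36 holds, so V6 follows (Rule 8).
From V6 and V36, Rule 5 gives V31.
From S22 and V31, Rule 2 gives S32.
Q20 would need V36 and V38 (Rule 4), but V38 is never established. No rule produces V32, and it is not given.

S32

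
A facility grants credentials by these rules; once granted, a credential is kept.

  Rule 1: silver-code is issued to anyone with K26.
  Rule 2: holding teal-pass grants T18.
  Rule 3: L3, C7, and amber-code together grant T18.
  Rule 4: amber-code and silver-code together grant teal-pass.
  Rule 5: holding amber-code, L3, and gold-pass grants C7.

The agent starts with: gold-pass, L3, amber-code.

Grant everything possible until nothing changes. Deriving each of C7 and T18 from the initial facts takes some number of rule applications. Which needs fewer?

C7

C7: Holding amber-code, L3, and gold-pass grants C7 (Rule 5). [1 rule application]
T18: Holding amber-code, L3, and gold-pass grants C7 (Rule 5). Holding L3, C7, and amber-code grants T18 (Rule 3). [2 rule applications]
C7 needs fewer.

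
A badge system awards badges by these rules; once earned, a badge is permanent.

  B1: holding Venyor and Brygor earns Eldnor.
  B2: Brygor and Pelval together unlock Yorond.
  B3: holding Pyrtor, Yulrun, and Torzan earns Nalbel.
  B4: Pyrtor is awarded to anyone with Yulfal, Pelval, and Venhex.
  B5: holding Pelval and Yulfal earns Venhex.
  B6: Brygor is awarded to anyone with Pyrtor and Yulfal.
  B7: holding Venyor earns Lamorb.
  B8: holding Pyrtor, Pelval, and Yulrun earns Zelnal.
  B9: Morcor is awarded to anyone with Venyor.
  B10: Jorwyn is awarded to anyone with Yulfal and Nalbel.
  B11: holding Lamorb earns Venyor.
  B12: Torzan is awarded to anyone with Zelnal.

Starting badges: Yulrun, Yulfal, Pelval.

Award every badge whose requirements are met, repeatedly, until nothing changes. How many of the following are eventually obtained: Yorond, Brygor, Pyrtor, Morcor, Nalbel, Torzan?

With Pelval and Yulfal, Venhex is earned (B5).
With Yulfal, Pelval, and Venhex, Pyrtor is earned (B4).
With Pyrtor, Pelval, and Yulrun, Zelnal is earned (B8).
With Pyrtor and Yulfal, Brygor is earned (B6).
With Brygor and Pelval, Yorond is earned (B2).
With Zelnal, Torzan is earned (B12).
With Pyrtor, Yulrun, and Torzan, Nalbel is earned (B3).
Yorond: reached.
Brygor: reached.
Pyrtor: reached.
Morcor would need Venyor (B9), but Venyor is never earned.
Nalbel: reached.
Torzan: reached.
Reached: Yorond, Brygor, Pyrtor, Nalbel, and Torzan — 5 of the 6.

5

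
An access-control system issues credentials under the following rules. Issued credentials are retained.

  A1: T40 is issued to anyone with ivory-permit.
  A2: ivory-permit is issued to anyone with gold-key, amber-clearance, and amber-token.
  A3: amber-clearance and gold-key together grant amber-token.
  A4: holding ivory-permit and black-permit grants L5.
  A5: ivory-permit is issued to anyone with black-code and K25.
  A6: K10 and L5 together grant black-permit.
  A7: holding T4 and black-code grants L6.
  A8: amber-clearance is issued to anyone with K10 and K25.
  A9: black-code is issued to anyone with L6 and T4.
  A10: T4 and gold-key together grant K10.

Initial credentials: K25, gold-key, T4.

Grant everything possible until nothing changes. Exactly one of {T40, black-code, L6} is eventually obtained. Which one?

Holding T4 and gold-key grants K10 (A10).
Holding K10 and K25 grants amber-clearance (A8).
Holding amber-clearance and gold-key grants amber-token (A3).
Holding gold-key, amber-clearance, and amber-token grants ivory-permit (A2).
Holding ivory-permit grants T40 (A1).
black-code would need L6 and T4 (A9), but L6 is never granted. L6 would need T4 and black-code (A7), but black-code is never granted.

T40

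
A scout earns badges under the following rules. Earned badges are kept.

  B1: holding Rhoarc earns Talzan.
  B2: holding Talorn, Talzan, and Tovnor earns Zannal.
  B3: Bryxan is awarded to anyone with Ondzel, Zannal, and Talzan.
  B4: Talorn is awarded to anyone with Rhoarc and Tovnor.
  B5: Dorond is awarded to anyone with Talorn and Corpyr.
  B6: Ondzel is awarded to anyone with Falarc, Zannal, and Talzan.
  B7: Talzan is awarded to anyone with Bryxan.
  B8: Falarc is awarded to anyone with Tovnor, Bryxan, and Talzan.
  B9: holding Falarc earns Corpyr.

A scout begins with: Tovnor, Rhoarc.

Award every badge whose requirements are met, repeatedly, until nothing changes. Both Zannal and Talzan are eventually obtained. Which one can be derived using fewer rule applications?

Talzan: With Rhoarc, Talzan is earned (B1). [1 rule application]
Zannal: With Rhoarc, Talzan is earned (B1). With Rhoarc and Tovnor, Talorn is earned (B4). With Talorn, Talzan, and Tovnor, Zannal is earned (B2). [3 rule applications]
Talzan needs fewer.

Talzan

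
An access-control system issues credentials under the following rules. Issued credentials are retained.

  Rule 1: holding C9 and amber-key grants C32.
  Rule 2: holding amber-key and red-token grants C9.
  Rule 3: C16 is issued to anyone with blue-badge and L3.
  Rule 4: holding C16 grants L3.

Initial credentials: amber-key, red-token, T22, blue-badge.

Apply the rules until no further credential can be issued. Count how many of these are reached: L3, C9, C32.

2

Holding amber-key and red-token grants C9 (Rule 2).
Holding C9 and amber-key grants C32 (Rule 1).
L3 would need C16 (Rule 4), but C16 is never granted.
C9: reached.
C32: reached.
Reached: C9 and C32 — 2 of the 3.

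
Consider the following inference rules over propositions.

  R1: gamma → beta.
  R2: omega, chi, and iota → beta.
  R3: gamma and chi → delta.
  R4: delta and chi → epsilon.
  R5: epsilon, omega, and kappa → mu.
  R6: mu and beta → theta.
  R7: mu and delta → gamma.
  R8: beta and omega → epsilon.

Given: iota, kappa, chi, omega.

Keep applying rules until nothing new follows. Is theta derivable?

Yes

From omega, chi, and iota, R2 gives beta.
From beta and omega, R8 gives epsilon.
From epsilon, omega, and kappa, R5 gives mu.
mu and beta hold, so theta follows (R6).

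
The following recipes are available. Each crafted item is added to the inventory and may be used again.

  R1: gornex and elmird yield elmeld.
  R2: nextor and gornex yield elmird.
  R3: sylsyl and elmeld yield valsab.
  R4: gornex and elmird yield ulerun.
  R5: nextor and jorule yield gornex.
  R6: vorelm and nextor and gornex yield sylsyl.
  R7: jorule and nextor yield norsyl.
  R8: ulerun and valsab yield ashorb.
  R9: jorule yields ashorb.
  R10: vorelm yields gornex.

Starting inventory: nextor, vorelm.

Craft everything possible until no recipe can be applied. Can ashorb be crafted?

Yes

Using R10, vorelm makes gornex.
Using R6, vorelm, nextor, and gornex make sylsyl.
Using R2, nextor and gornex make elmird.
Using R4, gornex and elmird make ulerun.
gornex and elmird → elmeld (R1).
sylsyl and elmeld → valsab (R3).
Using R8, ulerun and valsab make ashorb.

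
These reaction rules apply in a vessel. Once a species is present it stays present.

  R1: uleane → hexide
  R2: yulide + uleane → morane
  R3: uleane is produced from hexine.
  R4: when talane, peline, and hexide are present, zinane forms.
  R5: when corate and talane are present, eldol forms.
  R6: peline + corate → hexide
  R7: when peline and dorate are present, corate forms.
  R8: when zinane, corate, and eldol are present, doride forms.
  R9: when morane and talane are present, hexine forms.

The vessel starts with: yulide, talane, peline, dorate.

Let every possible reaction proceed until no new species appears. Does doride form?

Yes

peline and dorate present → corate forms (R7).
peline and corate present → hexide forms (R6).
corate and talane present → eldol forms (R5).
talane, peline, and hexide present → zinane forms (R4).
zinane, corate, and eldol present → doride forms (R8).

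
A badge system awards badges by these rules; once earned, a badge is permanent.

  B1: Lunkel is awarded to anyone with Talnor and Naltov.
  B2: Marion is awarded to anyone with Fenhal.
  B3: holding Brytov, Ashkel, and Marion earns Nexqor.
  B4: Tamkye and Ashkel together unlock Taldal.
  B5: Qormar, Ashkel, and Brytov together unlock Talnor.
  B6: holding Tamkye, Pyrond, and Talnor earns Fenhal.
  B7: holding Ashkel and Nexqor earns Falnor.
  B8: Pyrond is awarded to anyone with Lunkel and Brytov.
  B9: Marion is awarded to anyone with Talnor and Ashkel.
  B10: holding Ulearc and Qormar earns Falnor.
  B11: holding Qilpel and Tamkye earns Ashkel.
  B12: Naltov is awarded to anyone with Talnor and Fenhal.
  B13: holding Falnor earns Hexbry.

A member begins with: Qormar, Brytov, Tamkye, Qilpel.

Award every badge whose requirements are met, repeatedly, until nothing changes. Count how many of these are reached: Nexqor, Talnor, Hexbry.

With Qilpel and Tamkye, Ashkel is earned (B11).
With Qormar, Ashkel, and Brytov, Talnor is earned (B5).
With Talnor and Ashkel, Marion is earned (B9).
With Brytov, Ashkel, and Marion, Nexqor is earned (B3).
With Ashkel and Nexqor, Falnor is earned (B7).
With Falnor, Hexbry is earned (B13).
Nexqor: reached.
Talnor: reached.
Hexbry: reached.
All 3 are reached.

3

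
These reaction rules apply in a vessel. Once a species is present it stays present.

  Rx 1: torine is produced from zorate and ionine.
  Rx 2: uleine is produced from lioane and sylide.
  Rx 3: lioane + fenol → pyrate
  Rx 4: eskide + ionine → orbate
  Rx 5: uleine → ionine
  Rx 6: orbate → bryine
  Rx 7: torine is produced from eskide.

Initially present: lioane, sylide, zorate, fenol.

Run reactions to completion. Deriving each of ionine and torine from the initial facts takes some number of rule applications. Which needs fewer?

ionine: lioane and sylide present → uleine forms (Rx 2). uleine present → ionine forms (Rx 5). [2 rule applications]
torine: lioane and sylide present → uleine forms (Rx 2). uleine present → ionine forms (Rx 5). zorate and ionine present → torine forms (Rx 1). [3 rule applications]
ionine needs fewer.

ionine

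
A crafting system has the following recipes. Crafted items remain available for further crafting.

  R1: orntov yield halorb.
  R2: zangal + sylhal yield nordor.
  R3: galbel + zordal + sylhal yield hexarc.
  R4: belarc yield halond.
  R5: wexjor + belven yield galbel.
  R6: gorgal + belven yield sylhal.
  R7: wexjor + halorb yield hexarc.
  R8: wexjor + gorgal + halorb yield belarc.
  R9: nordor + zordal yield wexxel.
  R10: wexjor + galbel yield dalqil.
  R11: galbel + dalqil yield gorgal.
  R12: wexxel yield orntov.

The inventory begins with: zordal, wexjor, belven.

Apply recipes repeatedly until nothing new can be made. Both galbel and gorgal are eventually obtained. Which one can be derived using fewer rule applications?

galbel

galbel: wexjor + belven → galbel (R5). [1 rule application]
gorgal: Using R5, wexjor and belven make galbel. Using R10, wexjor and galbel make dalqil. Using R11, galbel and dalqil make gorgal. [3 rule applications]
galbel needs fewer.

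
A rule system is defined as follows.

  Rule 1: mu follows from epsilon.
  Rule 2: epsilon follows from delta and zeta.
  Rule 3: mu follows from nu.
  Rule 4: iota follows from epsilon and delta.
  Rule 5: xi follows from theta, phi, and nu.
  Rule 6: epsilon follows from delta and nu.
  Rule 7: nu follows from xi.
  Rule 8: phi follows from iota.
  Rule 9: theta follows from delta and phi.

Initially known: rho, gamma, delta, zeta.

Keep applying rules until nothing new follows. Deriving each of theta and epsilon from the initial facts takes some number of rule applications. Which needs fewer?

epsilon

epsilon: delta and zeta hold, so epsilon follows (Rule 2). [1 rule application]
theta: From delta and zeta, Rule 2 gives epsilon. From epsilon and delta, Rule 4 gives iota. iota holds, so phi follows (Rule 8). From delta and phi, Rule 9 gives theta. [4 rule applications]
epsilon needs fewer.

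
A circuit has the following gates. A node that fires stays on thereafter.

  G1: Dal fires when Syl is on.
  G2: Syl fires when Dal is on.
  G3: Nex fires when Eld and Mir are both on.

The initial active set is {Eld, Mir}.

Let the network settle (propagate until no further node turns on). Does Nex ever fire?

G3: Eld and Mir on → Nex on.

Yes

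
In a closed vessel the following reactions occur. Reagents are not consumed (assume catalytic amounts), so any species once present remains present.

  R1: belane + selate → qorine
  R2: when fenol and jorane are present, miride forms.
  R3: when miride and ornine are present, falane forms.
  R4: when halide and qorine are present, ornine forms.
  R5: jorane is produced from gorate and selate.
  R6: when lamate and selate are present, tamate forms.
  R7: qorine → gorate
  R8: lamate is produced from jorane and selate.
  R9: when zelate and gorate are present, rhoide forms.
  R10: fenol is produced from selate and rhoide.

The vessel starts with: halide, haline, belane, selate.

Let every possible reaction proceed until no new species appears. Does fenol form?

No

fenol would need selate and rhoide (R10), but rhoide never forms.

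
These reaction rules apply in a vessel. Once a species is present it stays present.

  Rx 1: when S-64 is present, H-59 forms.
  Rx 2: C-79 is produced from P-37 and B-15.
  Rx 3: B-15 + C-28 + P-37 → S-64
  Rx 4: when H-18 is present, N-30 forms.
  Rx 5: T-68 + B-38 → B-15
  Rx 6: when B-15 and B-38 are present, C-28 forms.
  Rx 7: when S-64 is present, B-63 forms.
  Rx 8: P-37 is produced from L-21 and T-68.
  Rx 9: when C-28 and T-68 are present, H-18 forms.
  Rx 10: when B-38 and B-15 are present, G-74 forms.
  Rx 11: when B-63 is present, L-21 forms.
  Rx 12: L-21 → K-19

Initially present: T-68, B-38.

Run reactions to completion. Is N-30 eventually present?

T-68 and B-38 present → B-15 forms (Rx 5).
B-15 and B-38 present → C-28 forms (Rx 6).
C-28 and T-68 present → H-18 forms (Rx 9).
H-18 present → N-30 forms (Rx 4).

Yes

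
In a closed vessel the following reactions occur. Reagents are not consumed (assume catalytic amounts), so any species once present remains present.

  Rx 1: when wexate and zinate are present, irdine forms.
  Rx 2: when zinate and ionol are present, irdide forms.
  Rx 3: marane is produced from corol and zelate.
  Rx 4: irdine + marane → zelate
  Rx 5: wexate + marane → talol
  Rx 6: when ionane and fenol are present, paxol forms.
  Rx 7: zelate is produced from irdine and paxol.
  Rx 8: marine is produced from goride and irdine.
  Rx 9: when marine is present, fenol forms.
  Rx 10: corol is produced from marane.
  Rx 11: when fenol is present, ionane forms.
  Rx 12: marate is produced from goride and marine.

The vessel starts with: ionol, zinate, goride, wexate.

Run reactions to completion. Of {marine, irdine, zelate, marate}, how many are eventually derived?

wexate and zinate present → irdine forms (Rx 1).
goride and irdine present → marine forms (Rx 8).
marine present → fenol forms (Rx 9).
goride and marine present → marate forms (Rx 12).
fenol present → ionane forms (Rx 11).
ionane and fenol present → paxol forms (Rx 6).
irdine and paxol present → zelate forms (Rx 7).
marine: reached.
irdine: reached.
zelate: reached.
marate: reached.
All 4 are reached.

4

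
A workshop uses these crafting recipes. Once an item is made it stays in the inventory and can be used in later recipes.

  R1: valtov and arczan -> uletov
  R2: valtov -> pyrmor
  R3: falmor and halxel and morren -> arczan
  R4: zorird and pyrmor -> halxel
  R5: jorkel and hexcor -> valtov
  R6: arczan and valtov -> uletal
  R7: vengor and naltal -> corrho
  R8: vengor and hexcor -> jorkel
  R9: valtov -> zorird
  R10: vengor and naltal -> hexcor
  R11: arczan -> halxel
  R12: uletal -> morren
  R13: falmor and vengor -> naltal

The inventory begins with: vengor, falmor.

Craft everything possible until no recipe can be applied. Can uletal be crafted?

uletal would need arczan and valtov (R6), but arczan is never obtained.

No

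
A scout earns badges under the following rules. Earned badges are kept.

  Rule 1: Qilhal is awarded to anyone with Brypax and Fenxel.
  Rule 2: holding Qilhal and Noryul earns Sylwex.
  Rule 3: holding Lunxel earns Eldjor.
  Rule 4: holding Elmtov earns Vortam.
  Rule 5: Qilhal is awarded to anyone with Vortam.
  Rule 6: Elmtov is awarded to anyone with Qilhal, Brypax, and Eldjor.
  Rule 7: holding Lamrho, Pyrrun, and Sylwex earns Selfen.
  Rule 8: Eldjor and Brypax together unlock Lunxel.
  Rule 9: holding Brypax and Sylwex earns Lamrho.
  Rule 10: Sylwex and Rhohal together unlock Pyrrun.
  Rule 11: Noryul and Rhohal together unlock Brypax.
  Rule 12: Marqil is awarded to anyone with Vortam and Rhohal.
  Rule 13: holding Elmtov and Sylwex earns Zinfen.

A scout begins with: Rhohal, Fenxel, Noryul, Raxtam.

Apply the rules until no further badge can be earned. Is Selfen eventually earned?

With Noryul and Rhohal, Brypax is earned (Rule 11).
With Brypax and Fenxel, Qilhal is earned (Rule 1).
With Qilhal and Noryul, Sylwex is earned (Rule 2).
With Brypax and Sylwex, Lamrho is earned (Rule 9).
With Sylwex and Rhohal, Pyrrun is earned (Rule 10).
With Lamrho, Pyrrun, and Sylwex, Selfen is earned (Rule 7).

Yes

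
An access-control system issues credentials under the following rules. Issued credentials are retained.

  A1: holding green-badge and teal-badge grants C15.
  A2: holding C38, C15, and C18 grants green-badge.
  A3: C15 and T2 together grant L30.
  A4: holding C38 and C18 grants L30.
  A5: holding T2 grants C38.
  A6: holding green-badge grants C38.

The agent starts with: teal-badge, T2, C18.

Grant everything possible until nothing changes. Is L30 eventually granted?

Yes

Holding T2 grants C38 (A5).
Holding C38 and C18 grants L30 (A4).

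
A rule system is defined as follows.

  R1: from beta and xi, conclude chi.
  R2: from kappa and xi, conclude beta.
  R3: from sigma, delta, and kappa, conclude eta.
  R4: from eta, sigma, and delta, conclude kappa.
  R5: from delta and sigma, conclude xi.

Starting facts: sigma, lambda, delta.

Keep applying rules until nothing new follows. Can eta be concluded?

No

eta would need sigma, delta, and kappa (R3), but kappa is never established.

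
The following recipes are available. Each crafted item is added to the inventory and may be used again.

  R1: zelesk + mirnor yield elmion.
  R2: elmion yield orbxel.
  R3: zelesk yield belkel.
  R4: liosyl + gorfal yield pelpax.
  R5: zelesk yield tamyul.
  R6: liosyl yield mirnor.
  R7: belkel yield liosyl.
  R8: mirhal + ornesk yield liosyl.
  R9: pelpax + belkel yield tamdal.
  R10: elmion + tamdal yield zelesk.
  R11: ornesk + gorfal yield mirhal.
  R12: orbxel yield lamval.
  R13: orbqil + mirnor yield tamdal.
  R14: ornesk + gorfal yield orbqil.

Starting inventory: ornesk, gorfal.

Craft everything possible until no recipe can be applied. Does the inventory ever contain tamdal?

ornesk + gorfal → mirhal (R11).
ornesk + gorfal → orbqil (R14).
Using R8, mirhal and ornesk make liosyl.
liosyl → mirnor (R6).
Using R13, orbqil and mirnor make tamdal.

Yes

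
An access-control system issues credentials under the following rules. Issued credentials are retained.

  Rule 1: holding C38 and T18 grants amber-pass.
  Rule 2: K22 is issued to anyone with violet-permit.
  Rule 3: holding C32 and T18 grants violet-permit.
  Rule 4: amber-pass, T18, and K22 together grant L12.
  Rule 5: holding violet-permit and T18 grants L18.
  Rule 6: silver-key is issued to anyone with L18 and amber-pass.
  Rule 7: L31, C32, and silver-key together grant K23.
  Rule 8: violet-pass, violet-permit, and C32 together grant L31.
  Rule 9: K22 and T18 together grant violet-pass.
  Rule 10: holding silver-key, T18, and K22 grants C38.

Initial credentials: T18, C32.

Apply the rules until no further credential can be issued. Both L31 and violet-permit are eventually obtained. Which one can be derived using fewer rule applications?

violet-permit

violet-permit: Holding C32 and T18 grants violet-permit (Rule 3). [1 rule application]
L31: Holding C32 and T18 grants violet-permit (Rule 3). Holding violet-permit grants K22 (Rule 2). Holding K22 and T18 grants violet-pass (Rule 9). Holding violet-pass, violet-permit, and C32 grants L31 (Rule 8). [4 rule applications]
violet-permit needs fewer.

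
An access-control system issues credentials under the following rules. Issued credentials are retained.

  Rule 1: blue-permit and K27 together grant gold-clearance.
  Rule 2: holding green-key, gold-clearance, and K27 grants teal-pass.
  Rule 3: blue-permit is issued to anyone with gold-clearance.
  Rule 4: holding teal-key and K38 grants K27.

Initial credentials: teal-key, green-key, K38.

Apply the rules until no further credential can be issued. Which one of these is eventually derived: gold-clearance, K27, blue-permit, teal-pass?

K27

Holding teal-key and K38 grants K27 (Rule 4).
teal-pass would need green-key, gold-clearance, and K27 (Rule 2), but gold-clearance is never granted. gold-clearance would need blue-permit and K27 (Rule 1), but blue-permit is never granted. blue-permit would need gold-clearance (Rule 3), but gold-clearance is never granted.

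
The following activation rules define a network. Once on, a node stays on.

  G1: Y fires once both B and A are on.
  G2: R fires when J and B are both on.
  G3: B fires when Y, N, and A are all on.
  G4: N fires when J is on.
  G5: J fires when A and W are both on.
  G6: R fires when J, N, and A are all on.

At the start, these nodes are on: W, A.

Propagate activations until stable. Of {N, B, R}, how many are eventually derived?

G5: A and W on → J on.
J is on, so N fires (G4).
G6: J, N, and A on → R on.
N: reached.
B would need Y, N, and A (G3), but Y never turns on.
R: reached.
Reached: N and R — 2 of the 3.

2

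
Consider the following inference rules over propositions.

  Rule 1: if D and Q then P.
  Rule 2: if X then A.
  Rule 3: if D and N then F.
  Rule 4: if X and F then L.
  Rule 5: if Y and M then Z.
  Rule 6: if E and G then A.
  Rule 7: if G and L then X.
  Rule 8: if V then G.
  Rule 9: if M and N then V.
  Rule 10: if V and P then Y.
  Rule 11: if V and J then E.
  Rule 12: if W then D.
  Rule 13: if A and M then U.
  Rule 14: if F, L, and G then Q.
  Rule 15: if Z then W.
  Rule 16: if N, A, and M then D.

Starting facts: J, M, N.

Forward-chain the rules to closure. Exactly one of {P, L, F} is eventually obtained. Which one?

F

M and N hold, so V follows (Rule 9).
V holds, so G follows (Rule 8).
V and J hold, so E follows (Rule 11).
E and G hold, so A follows (Rule 6).
N, A, and M hold, so D follows (Rule 16).
D and N hold, so F follows (Rule 3).
P would need D and Q (Rule 1), but Q is never established. L would need X and F (Rule 4), but X is never established.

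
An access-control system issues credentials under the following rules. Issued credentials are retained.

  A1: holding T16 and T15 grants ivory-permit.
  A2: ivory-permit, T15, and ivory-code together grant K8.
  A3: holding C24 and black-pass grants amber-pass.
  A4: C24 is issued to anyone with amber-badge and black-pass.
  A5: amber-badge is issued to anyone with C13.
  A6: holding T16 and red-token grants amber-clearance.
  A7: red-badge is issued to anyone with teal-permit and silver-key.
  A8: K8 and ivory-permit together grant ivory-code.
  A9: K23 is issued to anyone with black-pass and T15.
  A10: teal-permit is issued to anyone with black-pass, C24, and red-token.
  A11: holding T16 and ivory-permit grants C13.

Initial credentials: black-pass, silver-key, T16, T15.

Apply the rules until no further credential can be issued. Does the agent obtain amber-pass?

Yes

Holding T16 and T15 grants ivory-permit (A1).
Holding T16 and ivory-permit grants C13 (A11).
Holding C13 grants amber-badge (A5).
Holding amber-badge and black-pass grants C24 (A4).
Holding C24 and black-pass grants amber-pass (A3).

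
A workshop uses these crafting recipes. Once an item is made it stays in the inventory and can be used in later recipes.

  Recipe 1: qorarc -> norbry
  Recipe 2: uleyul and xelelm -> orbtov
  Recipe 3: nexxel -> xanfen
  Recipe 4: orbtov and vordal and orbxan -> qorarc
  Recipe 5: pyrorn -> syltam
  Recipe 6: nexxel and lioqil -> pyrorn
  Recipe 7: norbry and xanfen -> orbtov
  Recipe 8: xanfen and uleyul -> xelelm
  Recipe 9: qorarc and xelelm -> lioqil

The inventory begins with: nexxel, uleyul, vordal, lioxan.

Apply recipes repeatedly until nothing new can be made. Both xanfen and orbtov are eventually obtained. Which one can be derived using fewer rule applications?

xanfen: nexxel -> xanfen (Recipe 3). [1 rule application]
orbtov: nexxel -> xanfen (Recipe 3). Using Recipe 8, xanfen and uleyul make xelelm. uleyul and xelelm -> orbtov (Recipe 2). [3 rule applications]
xanfen needs fewer.

xanfen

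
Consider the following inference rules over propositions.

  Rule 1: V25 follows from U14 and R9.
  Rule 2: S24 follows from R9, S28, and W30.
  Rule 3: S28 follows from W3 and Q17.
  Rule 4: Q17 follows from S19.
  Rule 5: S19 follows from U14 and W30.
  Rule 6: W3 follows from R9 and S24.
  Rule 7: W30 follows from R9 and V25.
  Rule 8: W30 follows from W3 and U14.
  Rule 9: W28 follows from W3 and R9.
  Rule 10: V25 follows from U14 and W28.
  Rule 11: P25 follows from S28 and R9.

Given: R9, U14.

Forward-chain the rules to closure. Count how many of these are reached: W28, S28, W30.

U14 and R9 hold, so V25 follows (Rule 1).
R9 and V25 hold, so W30 follows (Rule 7).
W28 would need W3 and R9 (Rule 9), but W3 is never established.
S28 would need W3 and Q17 (Rule 3), but W3 is never established.
W30: reached.
Reached: W30 — 1 of the 3.

1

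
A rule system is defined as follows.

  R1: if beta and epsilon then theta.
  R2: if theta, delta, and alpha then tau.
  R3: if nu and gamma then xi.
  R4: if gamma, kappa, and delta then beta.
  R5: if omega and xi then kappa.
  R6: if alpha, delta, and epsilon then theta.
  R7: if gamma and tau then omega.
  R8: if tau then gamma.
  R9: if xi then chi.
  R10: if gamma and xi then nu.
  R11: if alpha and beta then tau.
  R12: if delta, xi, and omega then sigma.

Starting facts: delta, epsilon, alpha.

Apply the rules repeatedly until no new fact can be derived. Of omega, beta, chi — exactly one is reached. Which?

alpha, delta, and epsilon hold, so theta follows (R6).
From theta, delta, and alpha, R2 gives tau.
From tau, R8 gives gamma.
gamma and tau hold, so omega follows (R7).
beta would need gamma, kappa, and delta (R4), but kappa is never established. chi would need xi (R9), but xi is never established.

omega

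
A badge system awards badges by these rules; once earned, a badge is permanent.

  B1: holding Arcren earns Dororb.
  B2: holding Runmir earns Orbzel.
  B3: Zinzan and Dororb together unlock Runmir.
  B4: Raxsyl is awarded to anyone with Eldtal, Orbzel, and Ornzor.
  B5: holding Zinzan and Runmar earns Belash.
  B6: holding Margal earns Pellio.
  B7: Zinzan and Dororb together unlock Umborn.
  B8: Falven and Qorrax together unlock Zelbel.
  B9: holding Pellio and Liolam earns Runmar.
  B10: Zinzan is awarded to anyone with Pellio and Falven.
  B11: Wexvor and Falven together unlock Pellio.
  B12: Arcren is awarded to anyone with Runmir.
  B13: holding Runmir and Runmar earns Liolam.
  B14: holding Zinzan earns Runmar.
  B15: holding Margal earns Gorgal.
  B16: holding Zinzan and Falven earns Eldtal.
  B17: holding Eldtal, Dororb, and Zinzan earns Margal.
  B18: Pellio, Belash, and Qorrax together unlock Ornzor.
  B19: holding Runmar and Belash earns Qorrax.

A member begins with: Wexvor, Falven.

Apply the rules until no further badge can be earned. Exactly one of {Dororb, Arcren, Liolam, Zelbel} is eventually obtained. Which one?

With Wexvor and Falven, Pellio is earned (B11).
With Pellio and Falven, Zinzan is earned (B10).
With Zinzan, Runmar is earned (B14).
With Zinzan and Runmar, Belash is earned (B5).
With Runmar and Belash, Qorrax is earned (B19).
With Falven and Qorrax, Zelbel is earned (B8).
Dororb would need Arcren (B1), but Arcren is never earned. Arcren would need Runmir (B12), but Runmir is never earned. Liolam would need Runmir and Runmar (B13), but Runmir is never earned.

Zelbel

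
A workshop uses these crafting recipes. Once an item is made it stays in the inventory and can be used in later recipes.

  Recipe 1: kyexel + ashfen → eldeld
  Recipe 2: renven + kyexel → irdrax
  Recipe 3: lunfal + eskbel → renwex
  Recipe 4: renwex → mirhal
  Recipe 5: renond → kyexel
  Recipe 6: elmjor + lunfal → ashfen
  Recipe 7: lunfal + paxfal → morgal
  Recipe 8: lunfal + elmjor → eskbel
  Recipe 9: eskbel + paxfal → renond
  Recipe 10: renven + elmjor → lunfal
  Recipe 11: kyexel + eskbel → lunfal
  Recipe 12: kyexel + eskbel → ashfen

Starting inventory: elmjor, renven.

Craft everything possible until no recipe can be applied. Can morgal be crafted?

No

morgal would need lunfal and paxfal (Recipe 7), but paxfal is never obtained.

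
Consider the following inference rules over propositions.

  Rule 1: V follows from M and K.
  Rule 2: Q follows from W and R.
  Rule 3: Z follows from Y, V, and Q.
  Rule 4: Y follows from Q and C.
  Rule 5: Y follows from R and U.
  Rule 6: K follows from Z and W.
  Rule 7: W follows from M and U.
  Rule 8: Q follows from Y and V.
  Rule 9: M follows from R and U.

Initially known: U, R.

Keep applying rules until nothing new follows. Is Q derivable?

R and U hold, so M follows (Rule 9).
From M and U, Rule 7 gives W.
From W and R, Rule 2 gives Q.

Yes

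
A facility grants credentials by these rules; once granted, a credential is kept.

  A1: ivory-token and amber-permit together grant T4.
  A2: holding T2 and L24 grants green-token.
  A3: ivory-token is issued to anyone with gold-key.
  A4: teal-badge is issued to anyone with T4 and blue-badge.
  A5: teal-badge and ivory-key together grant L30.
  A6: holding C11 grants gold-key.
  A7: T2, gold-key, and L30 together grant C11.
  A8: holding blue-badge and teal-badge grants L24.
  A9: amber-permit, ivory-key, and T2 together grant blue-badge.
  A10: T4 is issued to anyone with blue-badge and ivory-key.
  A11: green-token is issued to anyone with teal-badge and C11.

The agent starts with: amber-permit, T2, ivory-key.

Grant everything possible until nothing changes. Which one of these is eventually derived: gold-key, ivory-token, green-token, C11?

Holding amber-permit, ivory-key, and T2 grants blue-badge (A9).
Holding blue-badge and ivory-key grants T4 (A10).
Holding T4 and blue-badge grants teal-badge (A4).
Holding blue-badge and teal-badge grants L24 (A8).
Holding T2 and L24 grants green-token (A2).
ivory-token would need gold-key (A3), but gold-key is never granted. gold-key would need C11 (A6), but C11 is never granted. C11 would need T2, gold-key, and L30 (A7), but gold-key is never granted.

green-token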